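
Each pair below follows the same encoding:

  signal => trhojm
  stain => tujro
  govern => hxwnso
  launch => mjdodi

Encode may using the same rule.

njz

The shift depends on letter class: consonant s→t is +1, but vowel i→r is +9. The rule splits by letter class: vowels +9, consonants +1.
On may: m(cons)+1=n, a(vowel)+9=j, y(cons)+1=z.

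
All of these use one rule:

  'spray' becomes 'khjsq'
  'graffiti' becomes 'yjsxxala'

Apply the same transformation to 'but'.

tml

Compare letters: s→k is +18, p→h is +18, r→j is +18 — a constant shift. This is a Caesar cipher with shift 18.
For but: b+18=t, u+18=m, t+18=l.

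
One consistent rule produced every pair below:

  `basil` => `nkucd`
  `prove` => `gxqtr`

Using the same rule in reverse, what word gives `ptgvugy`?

western

The output letters match the input read backwards, each shifted +2: basil reversed is lisab. Read the word backwards and shift each letter +2.
Reversing it on ptgvugy: shift back: p−2=n, t−2=r, g−2=e, v−2=t, u−2=s, g−2=e, y−2=w → nretsew; then reverse → western.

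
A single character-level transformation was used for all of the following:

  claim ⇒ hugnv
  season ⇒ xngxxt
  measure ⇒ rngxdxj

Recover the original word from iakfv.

Shifts by position in claim: pos 0: c→h (+5), pos 1: l→u (+9), pos 2: a→g (+6), pos 3: i→n (+5), pos 4: m→v (+9) — repeating every 3. The shifts repeat in a cycle of length 3: positions 0,1,… shift by +5, +9, +6, then the pattern repeats.
Reversing it on iakfv: i−5=d, a−9=r, k−6=e, f−5=a, v−9=m.

dream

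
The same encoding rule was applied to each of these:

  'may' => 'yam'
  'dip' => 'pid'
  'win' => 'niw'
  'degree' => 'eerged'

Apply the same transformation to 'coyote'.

etoyoc

The output letters match the input read backwards: may reversed is yam. The word is simply reversed.
For coyote: reverse → etoyoc.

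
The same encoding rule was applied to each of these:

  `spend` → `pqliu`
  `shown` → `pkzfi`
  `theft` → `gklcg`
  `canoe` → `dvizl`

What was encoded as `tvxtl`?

Treating letters as 0–25, the rule is x ↦ 17x + 21 (mod 26).
Reversing it on tvxtl: t(19)→23·(19−21)≡6=g; v(21)→23·(21−21)≡0=a; x(23)→23·(23−21)≡20=u; t(19)→23·(19−21)≡6=g; l(11)→23·(11−21)≡4=e (all mod 26).

gauge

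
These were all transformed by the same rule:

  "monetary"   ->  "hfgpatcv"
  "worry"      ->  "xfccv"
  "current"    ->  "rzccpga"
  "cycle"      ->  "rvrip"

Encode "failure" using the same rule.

m(12)→h(7) and o(14)→f(5) fit y≡25x+19 (mod 26); the inverse of 25 mod 26 is 25. This is an affine cipher: with a=0,…,z=25, each position x becomes (25x+19) mod 26.
Applying it to failure: f(5)→25·5+19≡14=o; a(0)→25·0+19≡19=t; i(8)→25·8+19≡11=l; l(11)→25·11+19≡8=i; u(20)→25·20+19≡25=z; r(17)→25·17+19≡2=c; e(4)→25·4+19≡15=p (all mod 26).

otlizcp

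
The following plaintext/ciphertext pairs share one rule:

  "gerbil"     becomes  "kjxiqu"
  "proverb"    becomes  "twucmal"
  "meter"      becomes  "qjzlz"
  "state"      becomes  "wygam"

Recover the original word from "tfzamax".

In gerbil: g→k is +4, e→j is +5, r→x is +6, b→i is +7 — the shift increases by 1 each position. The shift increases by 1 at each position, starting from +4: 4, 5, 6, ….
Undoing it on tfzamax: t−4=p, f−5=a, z−6=t, a−7=t, m−8=e, a−9=r, x−10=n.

pattern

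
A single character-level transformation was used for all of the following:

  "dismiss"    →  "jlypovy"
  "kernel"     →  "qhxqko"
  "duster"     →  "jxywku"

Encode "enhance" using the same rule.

kqndtfk

A repeating key of period 2 is used — shifts +6, +3 over and over.
For enhance: e+6=k, n+3=q, h+6=n, a+3=d, n+6=t, c+3=f, e+6=k.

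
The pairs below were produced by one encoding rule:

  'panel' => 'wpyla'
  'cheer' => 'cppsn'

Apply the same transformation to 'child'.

Read the word backwards and shift each letter +11.
Applying it to child: reverse → dlihc; then shift: d+11=o, l+11=w, i+11=t, h+11=s, c+11=n.

owtsn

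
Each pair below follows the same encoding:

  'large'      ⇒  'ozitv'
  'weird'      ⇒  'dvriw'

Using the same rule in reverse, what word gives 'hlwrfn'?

Each pair mirrors across the alphabet (l↔o, a↔z, r↔i): positions sum to 25. Letters are reflected about the middle of the alphabet (position → 25−position): Atbash.
Undoing it on hlwrfn: h↔s, l↔o, w↔d, r↔i, f↔u, n↔m.

sodium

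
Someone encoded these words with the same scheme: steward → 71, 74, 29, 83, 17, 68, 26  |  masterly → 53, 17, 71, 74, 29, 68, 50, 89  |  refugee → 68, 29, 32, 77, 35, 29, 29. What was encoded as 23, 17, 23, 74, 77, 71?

With a=1..z=26, the number is 3·pos + 14.
Undoing it on 23, 17, 23, 74, 77, 71: 23→(23−14)÷3=3=c, 17→(17−14)÷3=1=a, 23→(23−14)÷3=3=c, 74→(74−14)÷3=20=t, 77→(77−14)÷3=21=u, 71→(71−14)÷3=19=s.

cactus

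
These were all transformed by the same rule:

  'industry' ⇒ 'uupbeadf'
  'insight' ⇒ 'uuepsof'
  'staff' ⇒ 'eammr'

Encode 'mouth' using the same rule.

yvgat

Shifts by position in industry: pos 0: i→u (+12), pos 1: n→u (+7), pos 2: d→p (+12), pos 3: u→b (+7) — repeating every 2. It's a Vigenère-style cipher with numeric key [12,7]: position i shifts by key[i mod 2].
For mouth: m+12=y, o+7=v, u+12=g, t+7=a, h+12=t.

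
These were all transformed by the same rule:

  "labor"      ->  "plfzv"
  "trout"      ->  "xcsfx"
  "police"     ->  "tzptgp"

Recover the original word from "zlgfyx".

vacuum

Shifts by position in labor: pos 0: l→p (+4), pos 1: a→l (+11), pos 2: b→f (+4), pos 3: o→z (+11) — repeating every 2. The shifts repeat in a cycle of length 2: positions 0,1,… shift by +4, +11, then the pattern repeats.
Decoding zlgfyx: z−4=v, l−11=a, g−4=c, f−11=u, y−4=u, x−11=m.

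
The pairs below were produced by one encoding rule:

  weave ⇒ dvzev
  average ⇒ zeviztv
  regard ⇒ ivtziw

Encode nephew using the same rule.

mvksvd

Letters are reflected about the middle of the alphabet (position → 25−position): Atbash.
On nephew: n↔m, e↔v, p↔k, h↔s, e↔v, w↔d.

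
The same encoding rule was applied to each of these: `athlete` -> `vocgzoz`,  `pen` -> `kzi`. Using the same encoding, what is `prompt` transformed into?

Compare letters: a→v is +21, t→o is +21, h→c is +21 — a constant shift. Every letter moves 21 places later in the alphabet, wrapping around z→a.
For prompt: p+21=k, r+21=m, o+21=j, m+21=h, p+21=k, t+21=o.

kmjhko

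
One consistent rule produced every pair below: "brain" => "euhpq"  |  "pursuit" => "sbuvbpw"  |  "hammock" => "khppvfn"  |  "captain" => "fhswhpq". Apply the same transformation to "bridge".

Vowels shift forward by 7 and consonants shift forward by 3.
On bridge: b(cons)+3=e, r(cons)+3=u, i(vowel)+7=p, d(cons)+3=g, g(cons)+3=j, e(vowel)+7=l.

eupgjl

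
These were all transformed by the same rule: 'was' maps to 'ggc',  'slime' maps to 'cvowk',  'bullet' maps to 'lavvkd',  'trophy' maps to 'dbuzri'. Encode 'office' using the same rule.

uppomk

The shift depends on letter class: consonant w→g is +10, but vowel a→g is +6. Vowels shift forward by 6 and consonants shift forward by 10.
Applying it to office: o(vowel)+6=u, f(cons)+10=p, f(cons)+10=p, i(vowel)+6=o, c(cons)+10=m, e(vowel)+6=k.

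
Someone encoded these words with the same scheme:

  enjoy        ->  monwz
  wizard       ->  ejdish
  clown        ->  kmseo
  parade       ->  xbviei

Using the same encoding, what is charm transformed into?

kiezn

It's a Vigenère-style cipher with numeric key [8,1,4]: position i shifts by key[i mod 3].
For charm: c+8=k, h+1=i, a+4=e, r+8=z, m+1=n.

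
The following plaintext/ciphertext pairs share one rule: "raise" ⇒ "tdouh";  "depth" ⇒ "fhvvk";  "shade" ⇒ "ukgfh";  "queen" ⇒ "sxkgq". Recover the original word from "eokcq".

clean

Shifts by position in raise: pos 0: r→t (+2), pos 1: a→d (+3), pos 2: i→o (+6), pos 3: s→u (+2), pos 4: e→h (+3) — repeating every 3. The shifts repeat in a cycle of length 3: positions 0,1,… shift by +2, +3, +6, then the pattern repeats.
Decoding eokcq: e−2=c, o−3=l, k−6=e, c−2=a, q−3=n.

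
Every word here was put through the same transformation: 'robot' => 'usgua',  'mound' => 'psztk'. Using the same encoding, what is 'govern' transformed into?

In robot: r→u is +3, o→s is +4, b→g is +5, o→u is +6 — the shift increases by 1 each position. Letter i (0-indexed) is shifted by i+3, so successive shifts are 3, 4, 5, ….
On govern: g+3=j, o+4=s, v+5=a, e+6=k, r+7=y, n+8=v.

jsakyv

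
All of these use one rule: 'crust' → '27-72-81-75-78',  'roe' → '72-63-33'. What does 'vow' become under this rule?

c(#3)→27 and r(#18)→72: differences scale by 3, so n = 3·pos + 18. Each letter becomes 3×(its alphabet position, a=1..z=26) + 18.
On vow: v=22→84, o=15→63, w=23→87.

84-63-87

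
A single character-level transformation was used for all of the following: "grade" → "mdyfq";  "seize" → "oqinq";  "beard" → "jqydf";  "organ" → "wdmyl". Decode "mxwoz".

ghost

Treating letters as 0–25, the rule is x ↦ 11x + 24 (mod 26).
Reversing it on mxwoz: m(12)→19·(12−24)≡6=g; x(23)→19·(23−24)≡7=h; w(22)→19·(22−24)≡14=o; o(14)→19·(14−24)≡18=s; z(25)→19·(25−24)≡19=t (all mod 26).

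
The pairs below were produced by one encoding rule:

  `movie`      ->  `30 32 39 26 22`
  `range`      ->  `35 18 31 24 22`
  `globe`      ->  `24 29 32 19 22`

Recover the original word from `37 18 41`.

Each letter is replaced by its alphabet position (a=1..z=26) + 17.
Reversing it on 37 18 41: 37→(37−17)÷1=20=t, 18→(18−17)÷1=1=a, 41→(41−17)÷1=24=x.

tax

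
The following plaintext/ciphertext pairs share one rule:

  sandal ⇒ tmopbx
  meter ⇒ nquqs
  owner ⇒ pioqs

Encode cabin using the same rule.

Shifts by position in sandal: pos 0: s→t (+1), pos 1: a→m (+12), pos 2: n→o (+1), pos 3: d→p (+12) — repeating every 2. It's a Vigenère-style cipher with numeric key [1,12]: position i shifts by key[i mod 2].
Applying it to cabin: c+1=d, a+12=m, b+1=c, i+12=u, n+1=o.

dmcuo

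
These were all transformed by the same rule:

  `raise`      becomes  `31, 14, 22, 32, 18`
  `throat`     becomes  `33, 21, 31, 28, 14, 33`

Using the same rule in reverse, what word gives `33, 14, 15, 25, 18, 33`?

The number is (letter's place in the alphabet, a=1) + 13.
Undoing it on 33, 14, 15, 25, 18, 33: 33→(33−13)÷1=20=t, 14→(14−13)÷1=1=a, 15→(15−13)÷1=2=b, 25→(25−13)÷1=12=l, 18→(18−13)÷1=5=e, 33→(33−13)÷1=20=t.

tablet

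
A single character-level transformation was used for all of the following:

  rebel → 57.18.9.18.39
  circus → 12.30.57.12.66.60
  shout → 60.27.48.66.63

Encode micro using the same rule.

With a=1..z=26, the number is 3·pos + 3.
On micro: m=13→42, i=9→30, c=3→12, r=18→57, o=15→48.

42.30.12.57.48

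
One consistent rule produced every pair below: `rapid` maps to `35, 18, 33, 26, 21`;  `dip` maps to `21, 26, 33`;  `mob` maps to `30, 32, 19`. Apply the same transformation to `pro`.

Each letter is replaced by its alphabet position (a=1..z=26) + 17.
On pro: p=16→33, r=18→35, o=15→32.

33, 35, 32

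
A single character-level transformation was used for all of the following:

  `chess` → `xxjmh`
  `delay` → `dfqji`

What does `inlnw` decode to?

The output letters match the input read backwards, each shifted +5: chess reversed is ssehc. Read the word backwards and shift each letter +5.
Reversing it on inlnw: shift back: i−5=d, n−5=i, l−5=g, n−5=i, w−5=r → digir; then reverse → rigid.

rigid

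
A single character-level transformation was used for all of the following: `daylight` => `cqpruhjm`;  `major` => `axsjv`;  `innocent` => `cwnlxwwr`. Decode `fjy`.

paw

The output letters match the input read backwards, each shifted +9: daylight reversed is thgilyad. Read the word backwards and shift each letter +9.
Reversing it on fjy: shift back: f−9=w, j−9=a, y−9=p → wap; then reverse → paw.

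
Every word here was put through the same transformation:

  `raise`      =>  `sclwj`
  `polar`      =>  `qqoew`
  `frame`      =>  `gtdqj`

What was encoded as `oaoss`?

nylon

In raise: r→s is +1, a→c is +2, i→l is +3, s→w is +4 — the shift increases by 1 each position. The shift increases by 1 at each position, starting from +1: 1, 2, 3, ….
Decoding oaoss: o−1=n, a−2=y, o−3=l, s−4=o, s−5=n.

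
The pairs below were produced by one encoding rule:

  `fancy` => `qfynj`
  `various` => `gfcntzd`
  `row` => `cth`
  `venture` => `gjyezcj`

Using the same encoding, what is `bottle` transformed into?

The shift depends on letter class: consonant f→q is +11, but vowel a→f is +5. The rule splits by letter class: vowels +5, consonants +11.
For bottle: b(cons)+11=m, o(vowel)+5=t, t(cons)+11=e, t(cons)+11=e, l(cons)+11=w, e(vowel)+5=j.

mteewj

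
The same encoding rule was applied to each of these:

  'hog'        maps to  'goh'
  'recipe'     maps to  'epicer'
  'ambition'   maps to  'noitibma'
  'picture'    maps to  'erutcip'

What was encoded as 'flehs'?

shelf

It's just the letters in reverse order.
Decoding flehs: then reverse → shelf.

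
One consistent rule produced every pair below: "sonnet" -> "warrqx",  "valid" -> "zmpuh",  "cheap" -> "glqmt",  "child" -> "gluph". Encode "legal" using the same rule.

pqkmp

The shift depends on letter class: consonant s→w is +4, but vowel o→a is +12. The rule splits by letter class: vowels +12, consonants +4.
For legal: l(cons)+4=p, e(vowel)+12=q, g(cons)+4=k, a(vowel)+12=m, l(cons)+4=p.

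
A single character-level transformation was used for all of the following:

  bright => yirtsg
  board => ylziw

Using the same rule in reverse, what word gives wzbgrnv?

daytime

Each pair mirrors across the alphabet (b↔y, r↔i, i↔r): positions sum to 25. Each letter is replaced by its mirror in the alphabet: a↔z, b↔y, c↔x, and so on (the Atbash cipher).
Reversing it on wzbgrnv: w↔d, z↔a, b↔y, g↔t, r↔i, n↔m, v↔e.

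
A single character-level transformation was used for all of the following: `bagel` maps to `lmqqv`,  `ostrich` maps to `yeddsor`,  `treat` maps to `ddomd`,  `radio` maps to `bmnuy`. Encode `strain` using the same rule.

It's a Vigenère-style cipher with numeric key [10,12]: position i shifts by key[i mod 2].
For strain: s+10=c, t+12=f, r+10=b, a+12=m, i+10=s, n+12=z.

cfbmsz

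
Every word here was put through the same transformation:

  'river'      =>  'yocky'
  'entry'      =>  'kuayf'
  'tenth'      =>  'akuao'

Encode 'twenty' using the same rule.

adkuaf

Vowels shift forward by 6 and consonants shift forward by 7.
On twenty: t(cons)+7=a, w(cons)+7=d, e(vowel)+6=k, n(cons)+7=u, t(cons)+7=a, y(cons)+7=f.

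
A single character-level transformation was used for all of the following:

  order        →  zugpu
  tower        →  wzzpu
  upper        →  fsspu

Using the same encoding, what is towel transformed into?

wzzpo

The shift depends on letter class: consonant r→u is +3, but vowel o→z is +11. Vowels shift forward by 11 and consonants shift forward by 3.
Applying it to towel: t(cons)+3=w, o(vowel)+11=z, w(cons)+3=z, e(vowel)+11=p, l(cons)+3=o.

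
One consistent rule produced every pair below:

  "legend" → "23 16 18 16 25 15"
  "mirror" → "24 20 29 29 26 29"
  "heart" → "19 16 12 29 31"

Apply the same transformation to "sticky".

30 31 20 14 22 36

l is letter #12 and maps to 23: an offset of 11. Each letter is replaced by its alphabet position (a=1..z=26) + 11.
On sticky: s=19→30, t=20→31, i=9→20, c=3→14, k=11→22, y=25→36.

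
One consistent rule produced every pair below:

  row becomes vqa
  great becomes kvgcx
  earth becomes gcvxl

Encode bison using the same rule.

The shift depends on letter class: consonant r→v is +4, but vowel o→q is +2. The rule splits by letter class: vowels +2, consonants +4.
On bison: b(cons)+4=f, i(vowel)+2=k, s(cons)+4=w, o(vowel)+2=q, n(cons)+4=r.

fkwqr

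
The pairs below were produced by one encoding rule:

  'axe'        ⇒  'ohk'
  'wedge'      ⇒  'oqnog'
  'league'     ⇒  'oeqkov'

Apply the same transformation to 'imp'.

zws

The output letters match the input read backwards, each shifted +10: axe reversed is exa. Two steps: reverse the string, then apply a Caesar shift of +10.
For imp: reverse → pmi; then shift: p+10=z, m+10=w, i+10=s.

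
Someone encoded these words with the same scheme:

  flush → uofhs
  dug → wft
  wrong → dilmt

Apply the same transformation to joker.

This is the alphabet-reversal cipher (Atbash): a becomes z, b becomes y, etc.
For joker: j↔q, o↔l, k↔p, e↔v, r↔i.

qlpvi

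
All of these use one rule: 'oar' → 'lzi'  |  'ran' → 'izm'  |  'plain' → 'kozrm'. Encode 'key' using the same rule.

pvb

Each pair mirrors across the alphabet (o↔l, a↔z, r↔i): positions sum to 25. This is the alphabet-reversal cipher (Atbash): a becomes z, b becomes y, etc.
On key: k↔p, e↔v, y↔b.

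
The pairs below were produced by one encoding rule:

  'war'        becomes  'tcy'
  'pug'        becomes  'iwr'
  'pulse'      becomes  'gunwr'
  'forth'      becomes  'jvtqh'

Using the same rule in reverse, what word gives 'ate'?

cry

The output letters match the input read backwards, each shifted +2: war reversed is raw. The word is reversed, then every letter is shifted forward by 2.
Reversing it on ate: shift back: a−2=y, t−2=r, e−2=c → yrc; then reverse → cry.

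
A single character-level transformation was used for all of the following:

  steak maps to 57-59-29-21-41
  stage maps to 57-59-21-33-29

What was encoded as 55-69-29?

s(#19)→57 and t(#20)→59: differences scale by 2, so n = 2·pos + 19. The formula is n = 2×(alphabet index, a=1) + 19.
Decoding 55-69-29: 55→(55−19)÷2=18=r, 69→(69−19)÷2=25=y, 29→(29−19)÷2=5=e.

rye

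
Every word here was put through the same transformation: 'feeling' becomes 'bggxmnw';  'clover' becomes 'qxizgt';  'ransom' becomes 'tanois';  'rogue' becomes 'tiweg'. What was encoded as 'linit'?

f(5)→b(1) and e(4)→g(6) fit y≡21x+0 (mod 26); the inverse of 21 mod 26 is 5. Each letter's alphabet position (a=0..z=25) is mapped through 21·x+0 mod 26 — an affine cipher.
Undoing it on linit: l(11)→5·(11−0)≡3=d; i(8)→5·(8−0)≡14=o; n(13)→5·(13−0)≡13=n; i(8)→5·(8−0)≡14=o; t(19)→5·(19−0)≡17=r (all mod 26).

donor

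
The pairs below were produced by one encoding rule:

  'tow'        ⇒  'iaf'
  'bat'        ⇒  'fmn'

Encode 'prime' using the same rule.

The word is reversed, then every letter is shifted forward by 12.
For prime: reverse → emirp; then shift: e+12=q, m+12=y, i+12=u, r+12=d, p+12=b.

qyudb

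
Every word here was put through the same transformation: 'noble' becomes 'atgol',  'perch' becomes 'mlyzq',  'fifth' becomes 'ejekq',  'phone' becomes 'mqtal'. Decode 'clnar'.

jeans

n(13)→a(0) and o(14)→t(19) fit y≡19x+13 (mod 26); the inverse of 19 mod 26 is 11. Each letter's alphabet position (a=0..z=25) is mapped through 19·x+13 mod 26 — an affine cipher.
Undoing it on clnar: c(2)→11·(2−13)≡9=j; l(11)→11·(11−13)≡4=e; n(13)→11·(13−13)≡0=a; a(0)→11·(0−13)≡13=n; r(17)→11·(17−13)≡18=s (all mod 26).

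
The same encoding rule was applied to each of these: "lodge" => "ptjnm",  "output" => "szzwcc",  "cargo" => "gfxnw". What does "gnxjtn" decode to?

circle

Letter i (0-indexed) is shifted by i+4, so successive shifts are 4, 5, 6, ….
Decoding gnxjtn: g−4=c, n−5=i, x−6=r, j−7=c, t−8=l, n−9=e.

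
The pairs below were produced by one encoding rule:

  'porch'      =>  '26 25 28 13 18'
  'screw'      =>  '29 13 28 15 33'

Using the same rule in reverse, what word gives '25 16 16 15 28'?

offer

Letters become their 1-based position plus 10 (so a→11, b→12, …).
Reversing it on 25 16 16 15 28: 25→(25−10)÷1=15=o, 16→(16−10)÷1=6=f, 16→(16−10)÷1=6=f, 15→(15−10)÷1=5=e, 28→(28−10)÷1=18=r.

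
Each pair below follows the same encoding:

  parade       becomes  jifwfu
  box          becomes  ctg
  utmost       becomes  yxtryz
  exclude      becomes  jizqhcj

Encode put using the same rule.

yzu

The output letters match the input read backwards, each shifted +5: parade reversed is edarap. Two steps: reverse the string, then apply a Caesar shift of +5.
For put: reverse → tup; then shift: t+5=y, u+5=z, p+5=u.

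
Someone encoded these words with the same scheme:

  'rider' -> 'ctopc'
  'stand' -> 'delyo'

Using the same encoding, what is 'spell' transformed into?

Compare letters: r→c is +11, i→t is +11, d→o is +11 — a constant shift. It's a constant shift of +11 (ROT11).
On spell: s+11=d, p+11=a, e+11=p, l+11=w, l+11=w.

dapww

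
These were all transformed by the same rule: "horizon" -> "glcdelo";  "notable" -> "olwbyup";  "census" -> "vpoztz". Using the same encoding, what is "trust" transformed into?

wctzw

Treating letters as 0–25, the rule is x ↦ 23x + 1 (mod 26).
Applying it to trust: t(19)→23·19+1≡22=w; r(17)→23·17+1≡2=c; u(20)→23·20+1≡19=t; s(18)→23·18+1≡25=z; t(19)→23·19+1≡22=w (all mod 26).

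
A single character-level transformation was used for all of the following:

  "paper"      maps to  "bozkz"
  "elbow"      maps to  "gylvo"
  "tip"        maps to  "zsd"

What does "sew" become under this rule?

The output letters match the input read backwards, each shifted +10: paper reversed is repap. Read the word backwards and shift each letter +10.
For sew: reverse → wes; then shift: w+10=g, e+10=o, s+10=c.

goc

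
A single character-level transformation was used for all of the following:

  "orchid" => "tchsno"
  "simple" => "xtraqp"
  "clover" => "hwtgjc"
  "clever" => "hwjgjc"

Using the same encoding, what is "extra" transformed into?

jiycf

Shifts by position in orchid: pos 0: o→t (+5), pos 1: r→c (+11), pos 2: c→h (+5), pos 3: h→s (+11) — repeating every 2. The shifts repeat in a cycle of length 2: positions 0,1,… shift by +5, +11, then the pattern repeats.
For extra: e+5=j, x+11=i, t+5=y, r+11=c, a+5=f.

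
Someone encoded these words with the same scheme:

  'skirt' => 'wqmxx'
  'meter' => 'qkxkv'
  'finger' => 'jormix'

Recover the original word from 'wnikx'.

Shifts by position in skirt: pos 0: s→w (+4), pos 1: k→q (+6), pos 2: i→m (+4), pos 3: r→x (+6) — repeating every 2. It's a Vigenère-style cipher with numeric key [4,6]: position i shifts by key[i mod 2].
Reversing it on wnikx: w−4=s, n−6=h, i−4=e, k−6=e, x−4=t.

sheet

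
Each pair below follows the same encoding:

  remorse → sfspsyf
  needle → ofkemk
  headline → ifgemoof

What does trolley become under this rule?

usummkz

Shifts by position in remorse: pos 0: r→s (+1), pos 1: e→f (+1), pos 2: m→s (+6), pos 3: o→p (+1), pos 4: r→s (+1), pos 5: s→y (+6) — repeating every 3. The shifts repeat in a cycle of length 3: positions 0,1,… shift by +1, +1, +6, then the pattern repeats.
Applying it to trolley: t+1=u, r+1=s, o+6=u, l+1=m, l+1=m, e+6=k, y+1=z.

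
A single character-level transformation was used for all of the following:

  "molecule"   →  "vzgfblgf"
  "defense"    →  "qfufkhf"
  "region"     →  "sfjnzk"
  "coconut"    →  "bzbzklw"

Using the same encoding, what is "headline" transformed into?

m(12)→v(21) and o(14)→z(25) fit y≡15x+23 (mod 26); the inverse of 15 mod 26 is 7. Each letter's alphabet position (a=0..z=25) is mapped through 15·x+23 mod 26 — an affine cipher.
Applying it to headline: h(7)→15·7+23≡24=y; e(4)→15·4+23≡5=f; a(0)→15·0+23≡23=x; d(3)→15·3+23≡16=q; l(11)→15·11+23≡6=g; i(8)→15·8+23≡13=n; n(13)→15·13+23≡10=k; e(4)→15·4+23≡5=f (all mod 26).

yfxqgnkf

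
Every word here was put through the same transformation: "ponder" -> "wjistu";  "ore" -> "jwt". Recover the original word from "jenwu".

The output letters match the input read backwards, each shifted +5: ponder reversed is rednop. The word is reversed, then every letter is shifted forward by 5.
Decoding jenwu: shift back: j−5=e, e−5=z, n−5=i, w−5=r, u−5=p → ezirp; then reverse → prize.

prize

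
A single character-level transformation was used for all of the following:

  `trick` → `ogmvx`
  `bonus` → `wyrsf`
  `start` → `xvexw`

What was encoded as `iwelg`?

The output letters match the input read backwards, each shifted +4: trick reversed is kcirt. Two steps: reverse the string, then apply a Caesar shift of +4.
Decoding iwelg: shift back: i−4=e, w−4=s, e−4=a, l−4=h, g−4=c → esahc; then reverse → chase.

chase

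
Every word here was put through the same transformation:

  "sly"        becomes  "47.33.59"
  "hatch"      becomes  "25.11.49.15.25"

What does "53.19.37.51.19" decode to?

venue

s(#19)→47 and l(#12)→33: differences scale by 2, so n = 2·pos + 9. Each letter becomes 2×(its alphabet position, a=1..z=26) + 9.
Undoing it on 53.19.37.51.19: 53→(53−9)÷2=22=v, 19→(19−9)÷2=5=e, 37→(37−9)÷2=14=n, 51→(51−9)÷2=21=u, 19→(19−9)÷2=5=e.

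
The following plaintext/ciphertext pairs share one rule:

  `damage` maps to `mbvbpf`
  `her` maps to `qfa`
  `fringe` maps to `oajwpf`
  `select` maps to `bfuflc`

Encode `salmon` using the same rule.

The shift depends on letter class: consonant d→m is +9, but vowel a→b is +1. Two shifts are in play — +1 for a/e/i/o/u, +9 for every other letter.
For salmon: s(cons)+9=b, a(vowel)+1=b, l(cons)+9=u, m(cons)+9=v, o(vowel)+1=p, n(cons)+9=w.

bbuvpw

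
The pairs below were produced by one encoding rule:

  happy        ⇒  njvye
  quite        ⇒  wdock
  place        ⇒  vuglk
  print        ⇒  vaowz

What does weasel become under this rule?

cngbku

Shifts by position in happy: pos 0: h→n (+6), pos 1: a→j (+9), pos 2: p→v (+6), pos 3: p→y (+9) — repeating every 2. The shifts repeat in a cycle of length 2: positions 0,1,… shift by +6, +9, then the pattern repeats.
For weasel: w+6=c, e+9=n, a+6=g, s+9=b, e+6=k, l+9=u.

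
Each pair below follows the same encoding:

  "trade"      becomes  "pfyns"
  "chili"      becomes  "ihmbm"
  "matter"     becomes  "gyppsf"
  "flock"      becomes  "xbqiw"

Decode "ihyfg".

charm

t(19)→p(15) and r(17)→f(5) fit y≡5x+24 (mod 26); the inverse of 5 mod 26 is 21. Treating letters as 0–25, the rule is x ↦ 5x + 24 (mod 26).
Decoding ihyfg: i(8)→21·(8−24)≡2=c; h(7)→21·(7−24)≡7=h; y(24)→21·(24−24)≡0=a; f(5)→21·(5−24)≡17=r; g(6)→21·(6−24)≡12=m (all mod 26).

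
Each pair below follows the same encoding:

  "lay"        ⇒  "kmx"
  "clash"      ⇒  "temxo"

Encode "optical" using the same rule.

xmoufba

The output letters match the input read backwards, each shifted +12: lay reversed is yal. Two steps: reverse the string, then apply a Caesar shift of +12.
For optical: reverse → lacitpo; then shift: l+12=x, a+12=m, c+12=o, i+12=u, t+12=f, p+12=b, o+12=a.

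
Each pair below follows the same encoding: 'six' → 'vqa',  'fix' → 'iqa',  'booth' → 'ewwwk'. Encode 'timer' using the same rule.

wqpmu

The shift depends on letter class: consonant s→v is +3, but vowel i→q is +8. The rule splits by letter class: vowels +8, consonants +3.
For timer: t(cons)+3=w, i(vowel)+8=q, m(cons)+3=p, e(vowel)+8=m, r(cons)+3=u.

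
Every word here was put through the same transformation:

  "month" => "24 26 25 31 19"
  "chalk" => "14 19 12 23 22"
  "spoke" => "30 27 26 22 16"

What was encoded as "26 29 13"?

m is letter #13 and maps to 24: an offset of 11. Letters become their 1-based position plus 11 (so a→12, b→13, …).
Decoding 26 29 13: 26→(26−11)÷1=15=o, 29→(29−11)÷1=18=r, 13→(13−11)÷1=2=b.

orb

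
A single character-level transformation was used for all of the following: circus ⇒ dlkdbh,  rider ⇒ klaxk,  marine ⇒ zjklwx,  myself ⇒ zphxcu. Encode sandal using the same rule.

This is an affine cipher: with a=0,…,z=25, each position x becomes (23x+9) mod 26.
Applying it to sandal: s(18)→23·18+9≡7=h; a(0)→23·0+9≡9=j; n(13)→23·13+9≡22=w; d(3)→23·3+9≡0=a; a(0)→23·0+9≡9=j; l(11)→23·11+9≡2=c (all mod 26).

hjwajc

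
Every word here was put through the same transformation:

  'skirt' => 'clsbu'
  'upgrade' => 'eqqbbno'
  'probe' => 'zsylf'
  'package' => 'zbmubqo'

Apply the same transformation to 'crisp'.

msscq

Shifts by position in skirt: pos 0: s→c (+10), pos 1: k→l (+1), pos 2: i→s (+10), pos 3: r→b (+10), pos 4: t→u (+1) — repeating every 3. It's a Vigenère-style cipher with numeric key [10,1,10]: position i shifts by key[i mod 3].
On crisp: c+10=m, r+1=s, i+10=s, s+10=c, p+1=q.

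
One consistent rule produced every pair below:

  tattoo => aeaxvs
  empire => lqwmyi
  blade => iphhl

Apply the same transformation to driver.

kvpzlv

Shifts by position in tattoo: pos 0: t→a (+7), pos 1: a→e (+4), pos 2: t→a (+7), pos 3: t→x (+4) — repeating every 2. It's a Vigenère-style cipher with numeric key [7,4]: position i shifts by key[i mod 2].
On driver: d+7=k, r+4=v, i+7=p, v+4=z, e+7=l, r+4=v.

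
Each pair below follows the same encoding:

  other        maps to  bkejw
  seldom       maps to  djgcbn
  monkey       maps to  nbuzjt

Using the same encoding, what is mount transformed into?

o(14)→b(1) and t(19)→k(10) fit y≡7x+7 (mod 26); the inverse of 7 mod 26 is 15. Each letter's alphabet position (a=0..z=25) is mapped through 7·x+7 mod 26 — an affine cipher.
Applying it to mount: m(12)→7·12+7≡13=n; o(14)→7·14+7≡1=b; u(20)→7·20+7≡17=r; n(13)→7·13+7≡20=u; t(19)→7·19+7≡10=k (all mod 26).

nbruk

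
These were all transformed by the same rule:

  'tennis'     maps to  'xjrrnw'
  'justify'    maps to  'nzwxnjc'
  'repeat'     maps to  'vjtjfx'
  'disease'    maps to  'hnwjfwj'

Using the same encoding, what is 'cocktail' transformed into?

gtgoxfnp

The shift depends on letter class: consonant t→x is +4, but vowel e→j is +5. The rule splits by letter class: vowels +5, consonants +4.
On cocktail: c(cons)+4=g, o(vowel)+5=t, c(cons)+4=g, k(cons)+4=o, t(cons)+4=x, a(vowel)+5=f, i(vowel)+5=n, l(cons)+4=p.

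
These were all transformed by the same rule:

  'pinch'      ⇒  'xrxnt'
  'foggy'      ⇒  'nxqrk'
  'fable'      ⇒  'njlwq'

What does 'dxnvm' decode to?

In pinch: p→x is +8, i→r is +9, n→x is +10, c→n is +11 — the shift increases by 1 each position. Letter i (0-indexed) is shifted by i+8, so successive shifts are 8, 9, 10, ….
Reversing it on dxnvm: d−8=v, x−9=o, n−10=d, v−11=k, m−12=a.

vodka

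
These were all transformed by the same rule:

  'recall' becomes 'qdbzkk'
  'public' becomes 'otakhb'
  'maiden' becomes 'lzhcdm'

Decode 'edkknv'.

Compare letters: r→q is +25, e→d is +25, c→b is +25 — a constant shift. Every letter moves 25 places later in the alphabet, wrapping around z→a.
Decoding edkknv: e−25=f, d−25=e, k−25=l, k−25=l, n−25=o, v−25=w.

fellow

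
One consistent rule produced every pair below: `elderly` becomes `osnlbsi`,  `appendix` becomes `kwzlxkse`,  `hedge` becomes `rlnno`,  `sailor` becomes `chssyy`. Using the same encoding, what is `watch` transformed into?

ghdjr

It's a Vigenère-style cipher with numeric key [10,7]: position i shifts by key[i mod 2].
Applying it to watch: w+10=g, a+7=h, t+10=d, c+7=j, h+10=r.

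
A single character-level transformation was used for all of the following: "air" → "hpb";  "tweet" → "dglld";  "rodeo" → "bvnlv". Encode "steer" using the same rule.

cdllb

Two shifts are in play — +7 for a/e/i/o/u, +10 for every other letter.
On steer: s(cons)+10=c, t(cons)+10=d, e(vowel)+7=l, e(vowel)+7=l, r(cons)+10=b.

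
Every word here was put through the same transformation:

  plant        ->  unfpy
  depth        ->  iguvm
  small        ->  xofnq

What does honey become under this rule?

Shifts by position in plant: pos 0: p→u (+5), pos 1: l→n (+2), pos 2: a→f (+5), pos 3: n→p (+2) — repeating every 2. A repeating key of period 2 is used — shifts +5, +2 over and over.
On honey: h+5=m, o+2=q, n+5=s, e+2=g, y+5=d.

mqsgd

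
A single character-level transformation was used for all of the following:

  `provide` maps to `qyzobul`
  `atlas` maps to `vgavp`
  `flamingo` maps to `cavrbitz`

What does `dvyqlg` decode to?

p(15)→q(16) and r(17)→y(24) fit y≡17x+21 (mod 26); the inverse of 17 mod 26 is 23. Treating letters as 0–25, the rule is x ↦ 17x + 21 (mod 26).
Reversing it on dvyqlg: d(3)→23·(3−21)≡2=c; v(21)→23·(21−21)≡0=a; y(24)→23·(24−21)≡17=r; q(16)→23·(16−21)≡15=p; l(11)→23·(11−21)≡4=e; g(6)→23·(6−21)≡19=t (all mod 26).

carpet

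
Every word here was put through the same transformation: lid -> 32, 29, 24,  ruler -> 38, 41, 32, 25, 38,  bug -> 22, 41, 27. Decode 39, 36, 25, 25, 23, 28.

l is letter #12 and maps to 32: an offset of 20. The number is (letter's place in the alphabet, a=1) + 20.
Undoing it on 39, 36, 25, 25, 23, 28: 39→(39−20)÷1=19=s, 36→(36−20)÷1=16=p, 25→(25−20)÷1=5=e, 25→(25−20)÷1=5=e, 23→(23−20)÷1=3=c, 28→(28−20)÷1=8=h.

speech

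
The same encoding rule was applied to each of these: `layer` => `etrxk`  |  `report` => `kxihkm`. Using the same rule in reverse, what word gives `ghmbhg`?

notion

Compare letters: l→e is +19, a→t is +19, y→r is +19 — a constant shift. It's a constant shift of +19 (ROT19).
Undoing it on ghmbhg: g−19=n, h−19=o, m−19=t, b−19=i, h−19=o, g−19=n.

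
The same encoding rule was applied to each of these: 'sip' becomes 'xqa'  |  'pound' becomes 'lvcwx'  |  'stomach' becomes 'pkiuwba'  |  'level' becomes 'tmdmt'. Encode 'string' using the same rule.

ovqzba

The output letters match the input read backwards, each shifted +8: sip reversed is pis. Read the word backwards and shift each letter +8.
For string: reverse → gnirts; then shift: g+8=o, n+8=v, i+8=q, r+8=z, t+8=b, s+8=a.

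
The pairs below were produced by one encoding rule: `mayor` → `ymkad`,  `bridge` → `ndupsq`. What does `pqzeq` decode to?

Compare letters: m→y is +12, a→m is +12, y→k is +12 — a constant shift. Every letter moves 12 places later in the alphabet, wrapping around z→a.
Undoing it on pqzeq: p−12=d, q−12=e, z−12=n, e−12=s, q−12=e.

dense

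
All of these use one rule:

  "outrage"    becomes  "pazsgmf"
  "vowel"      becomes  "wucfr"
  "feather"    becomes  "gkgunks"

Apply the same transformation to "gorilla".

huxjrrb

Shifts by position in outrage: pos 0: o→p (+1), pos 1: u→a (+6), pos 2: t→z (+6), pos 3: r→s (+1), pos 4: a→g (+6), pos 5: g→m (+6) — repeating every 3. A repeating key of period 3 is used — shifts +1, +6, +6 over and over.
On gorilla: g+1=h, o+6=u, r+6=x, i+1=j, l+6=r, l+6=r, a+1=b.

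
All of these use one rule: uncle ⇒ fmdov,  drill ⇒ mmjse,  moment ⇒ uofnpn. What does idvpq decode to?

The output letters match the input read backwards, each shifted +1: uncle reversed is elcnu. Read the word backwards and shift each letter +1.
Undoing it on idvpq: shift back: i−1=h, d−1=c, v−1=u, p−1=o, q−1=p → hcuop; then reverse → pouch.

pouch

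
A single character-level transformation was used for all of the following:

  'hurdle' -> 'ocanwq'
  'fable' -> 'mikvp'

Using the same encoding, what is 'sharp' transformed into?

zpjba

In hurdle: h→o is +7, u→c is +8, r→a is +9, d→n is +10 — the shift increases by 1 each position. Each letter shifts forward by (position + 7), i.e. 7, 8, 9, … — the shift grows by one for each successive letter.
On sharp: s+7=z, h+8=p, a+9=j, r+10=b, p+11=a.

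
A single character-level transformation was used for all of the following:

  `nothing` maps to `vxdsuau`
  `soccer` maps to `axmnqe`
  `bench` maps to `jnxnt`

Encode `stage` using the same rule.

In nothing: n→v is +8, o→x is +9, t→d is +10, h→s is +11 — the shift increases by 1 each position. The shift increases by 1 at each position, starting from +8: 8, 9, 10, ….
Applying it to stage: s+8=a, t+9=c, a+10=k, g+11=r, e+12=q.

ackrq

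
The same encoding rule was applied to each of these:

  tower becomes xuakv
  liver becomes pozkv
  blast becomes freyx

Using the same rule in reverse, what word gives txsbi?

prove

The shifts repeat in a cycle of length 2: positions 0,1,… shift by +4, +6, then the pattern repeats.
Decoding txsbi: t−4=p, x−6=r, s−4=o, b−6=v, i−4=e.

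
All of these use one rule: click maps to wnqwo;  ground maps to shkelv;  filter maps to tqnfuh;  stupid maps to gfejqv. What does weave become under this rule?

cuydu

Treating letters as 0–25, the rule is x ↦ 25x + 24 (mod 26).
On weave: w(22)→25·22+24≡2=c; e(4)→25·4+24≡20=u; a(0)→25·0+24≡24=y; v(21)→25·21+24≡3=d; e(4)→25·4+24≡20=u (all mod 26).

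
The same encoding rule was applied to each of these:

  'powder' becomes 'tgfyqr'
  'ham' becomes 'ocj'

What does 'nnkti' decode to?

The output letters match the input read backwards, each shifted +2: powder reversed is redwop. Two steps: reverse the string, then apply a Caesar shift of +2.
Undoing it on nnkti: shift back: n−2=l, n−2=l, k−2=i, t−2=r, i−2=g → llirg; then reverse → grill.

grill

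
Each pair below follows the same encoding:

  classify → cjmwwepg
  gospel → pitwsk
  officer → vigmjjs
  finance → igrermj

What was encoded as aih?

dew

The output letters match the input read backwards, each shifted +4: classify reversed is yfissalc. Read the word backwards and shift each letter +4.
Reversing it on aih: shift back: a−4=w, i−4=e, h−4=d → wed; then reverse → dew.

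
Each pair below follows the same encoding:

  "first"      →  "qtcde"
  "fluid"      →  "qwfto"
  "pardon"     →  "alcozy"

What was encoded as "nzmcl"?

It's a constant shift of +11 (ROT11).
Reversing it on nzmcl: n−11=c, z−11=o, m−11=b, c−11=r, l−11=a.

cobra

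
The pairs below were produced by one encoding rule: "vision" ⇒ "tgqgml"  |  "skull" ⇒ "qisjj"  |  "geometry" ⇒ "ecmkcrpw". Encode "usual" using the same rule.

sqsyj

Every letter moves 24 places later in the alphabet, wrapping around z→a.
Applying it to usual: u+24=s, s+24=q, u+24=s, a+24=y, l+24=j.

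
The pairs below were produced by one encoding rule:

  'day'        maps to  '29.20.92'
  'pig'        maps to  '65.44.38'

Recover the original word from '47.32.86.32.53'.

jewel

d(#4)→29 and a(#1)→20: differences scale by 3, so n = 3·pos + 17. Each letter becomes 3×(its alphabet position, a=1..z=26) + 17.
Undoing it on 47.32.86.32.53: 47→(47−17)÷3=10=j, 32→(32−17)÷3=5=e, 86→(86−17)÷3=23=w, 32→(32−17)÷3=5=e, 53→(53−17)÷3=12=l.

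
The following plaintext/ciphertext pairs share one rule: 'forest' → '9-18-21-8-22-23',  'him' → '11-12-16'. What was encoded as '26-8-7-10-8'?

f is letter #6 and maps to 9: an offset of 3. Letters become their 1-based position plus 3 (so a→4, b→5, …).
Decoding 26-8-7-10-8: 26→(26−3)÷1=23=w, 8→(8−3)÷1=5=e, 7→(7−3)÷1=4=d, 10→(10−3)÷1=7=g, 8→(8−3)÷1=5=e.

wedge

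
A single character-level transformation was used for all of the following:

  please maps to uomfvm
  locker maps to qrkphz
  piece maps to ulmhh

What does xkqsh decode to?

Shifts by position in please: pos 0: p→u (+5), pos 1: l→o (+3), pos 2: e→m (+8), pos 3: a→f (+5), pos 4: s→v (+3), pos 5: e→m (+8) — repeating every 3. It's a Vigenère-style cipher with numeric key [5,3,8]: position i shifts by key[i mod 3].
Undoing it on xkqsh: x−5=s, k−3=h, q−8=i, s−5=n, h−3=e.

shine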